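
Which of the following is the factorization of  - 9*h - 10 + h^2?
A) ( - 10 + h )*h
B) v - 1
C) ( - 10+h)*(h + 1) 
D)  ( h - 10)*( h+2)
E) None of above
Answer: C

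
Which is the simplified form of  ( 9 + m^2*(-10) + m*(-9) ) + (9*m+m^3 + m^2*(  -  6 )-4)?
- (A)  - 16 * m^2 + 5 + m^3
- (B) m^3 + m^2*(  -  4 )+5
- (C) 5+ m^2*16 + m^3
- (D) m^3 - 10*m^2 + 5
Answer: A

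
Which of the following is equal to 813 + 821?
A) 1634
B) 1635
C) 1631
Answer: A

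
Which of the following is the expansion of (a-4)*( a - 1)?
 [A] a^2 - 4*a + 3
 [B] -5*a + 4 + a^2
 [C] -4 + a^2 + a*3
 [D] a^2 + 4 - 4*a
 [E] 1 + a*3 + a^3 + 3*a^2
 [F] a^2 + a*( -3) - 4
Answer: B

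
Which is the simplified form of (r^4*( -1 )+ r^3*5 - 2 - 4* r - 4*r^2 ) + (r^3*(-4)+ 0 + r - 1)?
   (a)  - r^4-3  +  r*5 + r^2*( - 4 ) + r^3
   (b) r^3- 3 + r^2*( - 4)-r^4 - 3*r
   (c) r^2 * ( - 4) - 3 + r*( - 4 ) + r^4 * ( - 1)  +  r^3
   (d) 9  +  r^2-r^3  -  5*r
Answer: b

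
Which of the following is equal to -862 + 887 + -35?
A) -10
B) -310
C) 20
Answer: A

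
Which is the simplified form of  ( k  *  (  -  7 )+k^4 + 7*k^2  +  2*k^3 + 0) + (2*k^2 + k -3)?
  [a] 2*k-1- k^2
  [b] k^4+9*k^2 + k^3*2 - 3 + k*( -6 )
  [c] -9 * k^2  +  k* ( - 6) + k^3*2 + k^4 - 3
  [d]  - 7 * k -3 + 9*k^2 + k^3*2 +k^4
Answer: b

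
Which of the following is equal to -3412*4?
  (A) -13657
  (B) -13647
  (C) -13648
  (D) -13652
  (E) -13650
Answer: C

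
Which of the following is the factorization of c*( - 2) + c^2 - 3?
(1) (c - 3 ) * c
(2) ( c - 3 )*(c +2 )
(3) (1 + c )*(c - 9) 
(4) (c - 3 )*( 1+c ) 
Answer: 4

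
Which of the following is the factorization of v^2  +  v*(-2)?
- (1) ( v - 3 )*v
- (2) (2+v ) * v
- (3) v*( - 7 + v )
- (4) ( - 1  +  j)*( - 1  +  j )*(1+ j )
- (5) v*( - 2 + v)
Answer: 5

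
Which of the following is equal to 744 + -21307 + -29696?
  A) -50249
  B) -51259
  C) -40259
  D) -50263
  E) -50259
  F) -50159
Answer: E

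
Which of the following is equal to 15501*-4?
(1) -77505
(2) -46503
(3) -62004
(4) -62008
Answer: 3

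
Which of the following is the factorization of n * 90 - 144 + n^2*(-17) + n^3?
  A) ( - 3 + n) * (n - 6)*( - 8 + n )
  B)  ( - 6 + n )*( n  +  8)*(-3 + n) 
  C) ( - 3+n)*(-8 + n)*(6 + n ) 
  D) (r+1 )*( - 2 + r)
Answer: A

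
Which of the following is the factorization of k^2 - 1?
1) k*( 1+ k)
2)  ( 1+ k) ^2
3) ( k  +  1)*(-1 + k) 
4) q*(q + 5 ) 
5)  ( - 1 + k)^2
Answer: 3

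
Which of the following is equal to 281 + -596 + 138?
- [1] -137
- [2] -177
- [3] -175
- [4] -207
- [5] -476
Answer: 2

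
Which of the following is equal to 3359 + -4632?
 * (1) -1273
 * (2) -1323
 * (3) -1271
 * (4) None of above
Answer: 1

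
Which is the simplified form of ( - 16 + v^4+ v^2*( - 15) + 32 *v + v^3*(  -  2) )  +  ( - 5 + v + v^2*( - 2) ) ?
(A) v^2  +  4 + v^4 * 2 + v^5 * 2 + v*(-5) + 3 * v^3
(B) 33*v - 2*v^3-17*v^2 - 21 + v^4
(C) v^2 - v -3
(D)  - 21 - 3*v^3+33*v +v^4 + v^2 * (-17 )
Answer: B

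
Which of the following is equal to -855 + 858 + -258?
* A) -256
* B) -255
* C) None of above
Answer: B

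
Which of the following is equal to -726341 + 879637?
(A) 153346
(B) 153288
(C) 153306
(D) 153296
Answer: D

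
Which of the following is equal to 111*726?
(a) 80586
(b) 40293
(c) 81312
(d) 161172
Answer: a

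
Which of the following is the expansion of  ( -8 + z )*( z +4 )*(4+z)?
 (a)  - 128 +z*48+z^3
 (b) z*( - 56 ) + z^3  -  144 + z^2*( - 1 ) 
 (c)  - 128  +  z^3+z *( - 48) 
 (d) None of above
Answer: c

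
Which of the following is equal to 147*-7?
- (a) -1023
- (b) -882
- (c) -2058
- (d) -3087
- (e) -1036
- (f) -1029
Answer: f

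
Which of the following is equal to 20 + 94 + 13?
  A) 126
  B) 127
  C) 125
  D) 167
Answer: B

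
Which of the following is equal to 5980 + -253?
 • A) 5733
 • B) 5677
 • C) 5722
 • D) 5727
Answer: D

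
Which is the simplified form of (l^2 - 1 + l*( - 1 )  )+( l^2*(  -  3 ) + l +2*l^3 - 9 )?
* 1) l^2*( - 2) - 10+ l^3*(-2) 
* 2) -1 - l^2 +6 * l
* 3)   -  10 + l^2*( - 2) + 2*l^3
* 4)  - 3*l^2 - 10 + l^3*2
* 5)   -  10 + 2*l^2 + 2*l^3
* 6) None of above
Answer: 3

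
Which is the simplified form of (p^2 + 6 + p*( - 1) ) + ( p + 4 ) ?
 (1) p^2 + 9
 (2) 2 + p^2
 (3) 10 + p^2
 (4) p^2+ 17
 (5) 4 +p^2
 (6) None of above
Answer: 3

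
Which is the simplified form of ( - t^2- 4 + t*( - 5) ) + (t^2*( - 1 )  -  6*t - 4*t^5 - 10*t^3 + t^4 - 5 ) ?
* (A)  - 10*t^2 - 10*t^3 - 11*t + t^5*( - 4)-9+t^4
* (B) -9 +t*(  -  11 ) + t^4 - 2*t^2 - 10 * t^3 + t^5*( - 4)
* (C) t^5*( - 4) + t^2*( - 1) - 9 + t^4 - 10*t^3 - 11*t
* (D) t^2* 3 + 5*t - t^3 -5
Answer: B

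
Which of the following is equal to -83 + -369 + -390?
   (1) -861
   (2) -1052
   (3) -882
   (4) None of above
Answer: 4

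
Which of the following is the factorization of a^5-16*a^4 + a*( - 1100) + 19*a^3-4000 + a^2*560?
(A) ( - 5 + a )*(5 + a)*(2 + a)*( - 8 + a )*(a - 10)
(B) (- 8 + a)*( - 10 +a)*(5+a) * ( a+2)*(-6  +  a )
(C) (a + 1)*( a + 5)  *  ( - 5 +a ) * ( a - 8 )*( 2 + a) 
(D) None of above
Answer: A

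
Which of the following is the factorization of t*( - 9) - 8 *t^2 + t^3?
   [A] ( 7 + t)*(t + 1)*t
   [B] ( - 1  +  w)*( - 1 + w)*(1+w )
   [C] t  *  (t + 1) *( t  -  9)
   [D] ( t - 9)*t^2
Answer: C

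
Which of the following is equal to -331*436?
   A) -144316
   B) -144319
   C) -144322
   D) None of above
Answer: A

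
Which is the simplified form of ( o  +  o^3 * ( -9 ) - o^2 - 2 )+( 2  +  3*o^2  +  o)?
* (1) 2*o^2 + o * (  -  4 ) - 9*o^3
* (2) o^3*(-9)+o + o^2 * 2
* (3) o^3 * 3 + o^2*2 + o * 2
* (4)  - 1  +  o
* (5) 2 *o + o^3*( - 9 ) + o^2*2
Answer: 5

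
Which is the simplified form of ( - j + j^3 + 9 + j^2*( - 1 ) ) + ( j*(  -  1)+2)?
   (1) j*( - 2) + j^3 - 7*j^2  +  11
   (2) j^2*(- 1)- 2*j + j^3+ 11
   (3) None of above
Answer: 2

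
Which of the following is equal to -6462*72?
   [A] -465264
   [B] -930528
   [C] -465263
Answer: A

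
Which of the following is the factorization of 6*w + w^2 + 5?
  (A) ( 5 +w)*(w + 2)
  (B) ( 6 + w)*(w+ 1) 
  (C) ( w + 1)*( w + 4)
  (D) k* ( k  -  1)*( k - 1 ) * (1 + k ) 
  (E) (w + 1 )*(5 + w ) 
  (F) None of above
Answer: E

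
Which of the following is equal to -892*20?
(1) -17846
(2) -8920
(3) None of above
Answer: 3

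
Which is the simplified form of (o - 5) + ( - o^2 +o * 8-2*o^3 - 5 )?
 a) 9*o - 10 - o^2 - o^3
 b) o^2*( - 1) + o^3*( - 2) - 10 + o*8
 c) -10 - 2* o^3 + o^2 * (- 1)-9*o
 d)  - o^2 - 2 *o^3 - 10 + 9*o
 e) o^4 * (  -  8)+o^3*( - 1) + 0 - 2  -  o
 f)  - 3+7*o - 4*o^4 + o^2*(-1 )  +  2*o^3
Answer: d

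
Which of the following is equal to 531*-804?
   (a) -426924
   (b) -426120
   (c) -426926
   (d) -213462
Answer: a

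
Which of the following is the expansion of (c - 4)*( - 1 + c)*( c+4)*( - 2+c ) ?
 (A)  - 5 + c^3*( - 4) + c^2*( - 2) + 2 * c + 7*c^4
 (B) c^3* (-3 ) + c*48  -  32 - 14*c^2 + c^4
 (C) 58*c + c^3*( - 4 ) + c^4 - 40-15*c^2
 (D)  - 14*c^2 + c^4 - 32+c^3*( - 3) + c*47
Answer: B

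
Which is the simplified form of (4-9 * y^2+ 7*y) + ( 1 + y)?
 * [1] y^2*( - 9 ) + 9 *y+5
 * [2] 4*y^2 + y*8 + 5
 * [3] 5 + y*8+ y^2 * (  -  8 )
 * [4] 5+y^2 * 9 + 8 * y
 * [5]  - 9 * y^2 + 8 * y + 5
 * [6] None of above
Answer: 5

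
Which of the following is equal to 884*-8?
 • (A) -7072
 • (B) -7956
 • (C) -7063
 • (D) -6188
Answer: A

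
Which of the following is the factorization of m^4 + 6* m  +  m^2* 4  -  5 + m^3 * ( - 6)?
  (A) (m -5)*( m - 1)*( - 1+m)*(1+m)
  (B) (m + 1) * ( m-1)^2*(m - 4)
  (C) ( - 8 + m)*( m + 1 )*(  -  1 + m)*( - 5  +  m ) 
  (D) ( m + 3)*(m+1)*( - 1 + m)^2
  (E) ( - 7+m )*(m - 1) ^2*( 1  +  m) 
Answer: A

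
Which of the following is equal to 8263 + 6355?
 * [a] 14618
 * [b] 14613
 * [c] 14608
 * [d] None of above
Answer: a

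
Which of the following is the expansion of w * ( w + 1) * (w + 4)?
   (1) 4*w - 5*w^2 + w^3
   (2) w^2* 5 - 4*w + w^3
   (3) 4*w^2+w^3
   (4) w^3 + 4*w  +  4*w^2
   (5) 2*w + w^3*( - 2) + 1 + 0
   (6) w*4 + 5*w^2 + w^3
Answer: 6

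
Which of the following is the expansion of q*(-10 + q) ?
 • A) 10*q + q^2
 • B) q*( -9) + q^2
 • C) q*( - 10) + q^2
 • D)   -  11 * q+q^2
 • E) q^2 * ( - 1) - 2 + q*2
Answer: C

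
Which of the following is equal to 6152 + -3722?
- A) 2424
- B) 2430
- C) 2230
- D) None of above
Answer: B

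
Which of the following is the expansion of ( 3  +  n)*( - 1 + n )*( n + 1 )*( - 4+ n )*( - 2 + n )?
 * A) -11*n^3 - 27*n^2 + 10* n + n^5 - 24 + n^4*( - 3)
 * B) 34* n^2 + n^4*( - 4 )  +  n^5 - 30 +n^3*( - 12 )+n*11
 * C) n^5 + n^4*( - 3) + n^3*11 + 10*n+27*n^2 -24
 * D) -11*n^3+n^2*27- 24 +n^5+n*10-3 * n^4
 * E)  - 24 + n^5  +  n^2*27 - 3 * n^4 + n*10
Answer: D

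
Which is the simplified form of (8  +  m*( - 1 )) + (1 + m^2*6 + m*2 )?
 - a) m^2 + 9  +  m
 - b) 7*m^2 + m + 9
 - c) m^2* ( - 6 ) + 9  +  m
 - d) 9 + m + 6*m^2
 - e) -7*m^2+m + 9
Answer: d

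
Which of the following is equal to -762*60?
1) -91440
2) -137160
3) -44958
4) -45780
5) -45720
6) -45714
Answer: 5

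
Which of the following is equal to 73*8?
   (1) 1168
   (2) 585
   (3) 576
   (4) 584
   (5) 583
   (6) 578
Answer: 4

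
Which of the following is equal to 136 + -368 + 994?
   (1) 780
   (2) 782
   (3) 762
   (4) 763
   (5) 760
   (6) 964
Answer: 3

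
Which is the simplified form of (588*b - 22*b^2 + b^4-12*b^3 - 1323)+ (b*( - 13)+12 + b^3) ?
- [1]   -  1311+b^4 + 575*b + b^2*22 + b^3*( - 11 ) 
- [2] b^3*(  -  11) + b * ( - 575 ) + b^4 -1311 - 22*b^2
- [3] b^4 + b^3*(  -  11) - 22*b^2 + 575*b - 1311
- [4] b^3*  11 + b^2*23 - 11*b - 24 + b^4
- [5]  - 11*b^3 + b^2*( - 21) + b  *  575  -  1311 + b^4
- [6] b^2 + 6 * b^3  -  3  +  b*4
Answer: 3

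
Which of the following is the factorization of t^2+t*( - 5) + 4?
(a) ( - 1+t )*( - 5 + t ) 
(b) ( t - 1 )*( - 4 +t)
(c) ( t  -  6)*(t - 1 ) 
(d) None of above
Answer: b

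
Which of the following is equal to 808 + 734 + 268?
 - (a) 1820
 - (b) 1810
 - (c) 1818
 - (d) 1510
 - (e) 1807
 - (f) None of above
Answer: b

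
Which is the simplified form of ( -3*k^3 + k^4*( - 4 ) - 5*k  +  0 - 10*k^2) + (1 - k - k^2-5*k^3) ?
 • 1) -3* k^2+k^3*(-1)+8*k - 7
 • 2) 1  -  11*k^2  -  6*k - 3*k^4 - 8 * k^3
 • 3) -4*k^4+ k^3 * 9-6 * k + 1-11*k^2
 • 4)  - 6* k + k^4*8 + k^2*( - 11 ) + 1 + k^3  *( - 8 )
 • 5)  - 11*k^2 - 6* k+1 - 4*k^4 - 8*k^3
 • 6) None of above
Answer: 5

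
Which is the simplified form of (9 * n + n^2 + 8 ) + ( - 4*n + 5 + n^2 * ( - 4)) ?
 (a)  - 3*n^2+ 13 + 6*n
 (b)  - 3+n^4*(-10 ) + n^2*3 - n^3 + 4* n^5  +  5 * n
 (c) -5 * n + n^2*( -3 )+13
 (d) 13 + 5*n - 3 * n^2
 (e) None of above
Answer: d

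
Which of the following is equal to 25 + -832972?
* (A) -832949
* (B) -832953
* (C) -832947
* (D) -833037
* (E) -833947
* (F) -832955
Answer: C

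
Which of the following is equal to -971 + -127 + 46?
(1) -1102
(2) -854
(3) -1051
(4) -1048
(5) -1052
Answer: 5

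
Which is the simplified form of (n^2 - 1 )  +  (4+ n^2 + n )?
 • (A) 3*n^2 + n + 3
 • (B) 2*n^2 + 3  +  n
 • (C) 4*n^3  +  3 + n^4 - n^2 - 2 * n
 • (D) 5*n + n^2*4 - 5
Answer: B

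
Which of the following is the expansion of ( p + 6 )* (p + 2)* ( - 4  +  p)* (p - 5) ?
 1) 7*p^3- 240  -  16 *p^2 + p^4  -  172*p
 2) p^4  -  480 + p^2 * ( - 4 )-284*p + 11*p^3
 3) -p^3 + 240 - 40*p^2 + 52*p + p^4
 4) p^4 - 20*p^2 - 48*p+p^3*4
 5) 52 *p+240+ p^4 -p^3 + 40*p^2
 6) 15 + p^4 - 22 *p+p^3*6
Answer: 3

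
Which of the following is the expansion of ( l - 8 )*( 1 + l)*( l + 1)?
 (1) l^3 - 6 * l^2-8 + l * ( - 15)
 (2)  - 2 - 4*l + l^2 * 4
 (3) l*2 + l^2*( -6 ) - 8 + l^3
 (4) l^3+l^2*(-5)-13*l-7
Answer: 1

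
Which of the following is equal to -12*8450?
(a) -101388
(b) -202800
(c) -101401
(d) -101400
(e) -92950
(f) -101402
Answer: d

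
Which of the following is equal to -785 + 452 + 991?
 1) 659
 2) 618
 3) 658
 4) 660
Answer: 3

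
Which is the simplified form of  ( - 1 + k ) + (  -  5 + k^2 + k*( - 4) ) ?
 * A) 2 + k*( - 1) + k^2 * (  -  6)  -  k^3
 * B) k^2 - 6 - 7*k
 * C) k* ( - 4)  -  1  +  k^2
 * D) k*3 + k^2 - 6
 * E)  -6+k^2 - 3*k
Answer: E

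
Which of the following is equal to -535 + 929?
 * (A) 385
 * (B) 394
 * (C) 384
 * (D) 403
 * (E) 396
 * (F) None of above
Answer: B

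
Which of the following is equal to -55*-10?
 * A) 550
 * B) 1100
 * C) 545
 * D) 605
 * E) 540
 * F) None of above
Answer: A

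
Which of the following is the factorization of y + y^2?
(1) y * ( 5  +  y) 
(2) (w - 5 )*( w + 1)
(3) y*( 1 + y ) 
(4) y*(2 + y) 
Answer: 3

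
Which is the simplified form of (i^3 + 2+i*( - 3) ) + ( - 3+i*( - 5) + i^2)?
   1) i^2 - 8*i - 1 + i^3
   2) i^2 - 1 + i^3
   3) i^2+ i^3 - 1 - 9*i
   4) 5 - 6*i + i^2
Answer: 1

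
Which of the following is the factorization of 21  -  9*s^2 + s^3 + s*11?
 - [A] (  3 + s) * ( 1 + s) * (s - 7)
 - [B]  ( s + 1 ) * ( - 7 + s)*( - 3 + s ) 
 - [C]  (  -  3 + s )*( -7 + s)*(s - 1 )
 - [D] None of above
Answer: B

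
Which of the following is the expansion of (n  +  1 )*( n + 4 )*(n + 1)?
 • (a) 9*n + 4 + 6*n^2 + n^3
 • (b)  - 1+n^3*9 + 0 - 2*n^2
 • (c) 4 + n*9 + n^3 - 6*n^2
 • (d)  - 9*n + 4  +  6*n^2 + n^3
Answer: a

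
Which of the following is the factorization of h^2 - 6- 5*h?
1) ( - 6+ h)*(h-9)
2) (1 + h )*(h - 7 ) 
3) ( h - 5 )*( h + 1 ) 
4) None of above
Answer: 4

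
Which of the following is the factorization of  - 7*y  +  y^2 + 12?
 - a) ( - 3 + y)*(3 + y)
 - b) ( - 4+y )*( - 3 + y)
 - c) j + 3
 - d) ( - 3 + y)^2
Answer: b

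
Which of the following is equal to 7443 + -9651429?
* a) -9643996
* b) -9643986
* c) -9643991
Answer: b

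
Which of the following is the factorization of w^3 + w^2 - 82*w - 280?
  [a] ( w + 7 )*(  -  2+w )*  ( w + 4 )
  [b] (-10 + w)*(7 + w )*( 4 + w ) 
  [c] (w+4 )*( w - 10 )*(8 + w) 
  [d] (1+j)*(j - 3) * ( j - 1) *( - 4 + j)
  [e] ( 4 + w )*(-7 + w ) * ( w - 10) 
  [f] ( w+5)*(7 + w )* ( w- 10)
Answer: b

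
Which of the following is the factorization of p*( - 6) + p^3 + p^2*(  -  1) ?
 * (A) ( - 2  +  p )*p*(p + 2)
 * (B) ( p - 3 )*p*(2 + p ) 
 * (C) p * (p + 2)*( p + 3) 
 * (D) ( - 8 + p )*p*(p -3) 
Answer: B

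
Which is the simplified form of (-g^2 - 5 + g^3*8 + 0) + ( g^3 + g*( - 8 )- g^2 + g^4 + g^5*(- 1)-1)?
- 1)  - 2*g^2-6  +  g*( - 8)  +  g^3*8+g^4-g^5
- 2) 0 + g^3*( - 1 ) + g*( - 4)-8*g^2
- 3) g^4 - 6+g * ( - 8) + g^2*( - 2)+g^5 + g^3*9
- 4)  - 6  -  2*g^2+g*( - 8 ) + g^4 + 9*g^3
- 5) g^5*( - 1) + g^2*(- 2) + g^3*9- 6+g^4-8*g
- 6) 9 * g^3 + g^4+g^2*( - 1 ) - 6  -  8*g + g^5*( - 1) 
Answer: 5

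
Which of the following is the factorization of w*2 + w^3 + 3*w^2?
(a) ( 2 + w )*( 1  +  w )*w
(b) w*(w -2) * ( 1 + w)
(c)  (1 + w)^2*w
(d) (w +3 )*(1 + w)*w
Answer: a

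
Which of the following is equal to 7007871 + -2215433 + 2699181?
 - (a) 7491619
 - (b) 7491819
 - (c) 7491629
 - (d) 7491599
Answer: a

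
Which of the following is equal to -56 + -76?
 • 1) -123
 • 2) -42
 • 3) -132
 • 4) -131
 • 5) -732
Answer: 3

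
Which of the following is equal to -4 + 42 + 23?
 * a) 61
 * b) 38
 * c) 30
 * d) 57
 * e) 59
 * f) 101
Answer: a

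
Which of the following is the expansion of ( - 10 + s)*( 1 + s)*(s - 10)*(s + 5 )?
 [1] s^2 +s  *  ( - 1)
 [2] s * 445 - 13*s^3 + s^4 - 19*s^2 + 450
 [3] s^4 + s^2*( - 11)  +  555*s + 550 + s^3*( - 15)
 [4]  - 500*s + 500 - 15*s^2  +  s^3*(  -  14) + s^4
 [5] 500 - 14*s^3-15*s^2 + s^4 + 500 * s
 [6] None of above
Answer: 5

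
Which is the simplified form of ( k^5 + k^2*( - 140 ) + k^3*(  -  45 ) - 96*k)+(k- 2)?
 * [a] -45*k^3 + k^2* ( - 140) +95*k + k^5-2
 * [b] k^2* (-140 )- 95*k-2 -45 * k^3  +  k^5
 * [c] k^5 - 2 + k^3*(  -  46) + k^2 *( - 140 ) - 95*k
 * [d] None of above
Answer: b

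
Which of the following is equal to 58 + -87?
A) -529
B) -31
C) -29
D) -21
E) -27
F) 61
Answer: C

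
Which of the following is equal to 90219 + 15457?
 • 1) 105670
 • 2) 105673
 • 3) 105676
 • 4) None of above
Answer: 3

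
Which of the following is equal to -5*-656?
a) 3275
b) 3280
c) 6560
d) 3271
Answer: b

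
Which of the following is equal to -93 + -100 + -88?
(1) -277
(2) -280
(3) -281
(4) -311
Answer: 3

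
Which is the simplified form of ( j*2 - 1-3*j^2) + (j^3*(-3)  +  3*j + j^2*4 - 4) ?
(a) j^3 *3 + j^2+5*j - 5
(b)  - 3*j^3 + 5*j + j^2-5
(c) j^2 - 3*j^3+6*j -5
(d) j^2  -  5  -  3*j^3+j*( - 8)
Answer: b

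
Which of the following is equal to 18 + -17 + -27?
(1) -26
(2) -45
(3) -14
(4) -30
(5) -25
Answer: 1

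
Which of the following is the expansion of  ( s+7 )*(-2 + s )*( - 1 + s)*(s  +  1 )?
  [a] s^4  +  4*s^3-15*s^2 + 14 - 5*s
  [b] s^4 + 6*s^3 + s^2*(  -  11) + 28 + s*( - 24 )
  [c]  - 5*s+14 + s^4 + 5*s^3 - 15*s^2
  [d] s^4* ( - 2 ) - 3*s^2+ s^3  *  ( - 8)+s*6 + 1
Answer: c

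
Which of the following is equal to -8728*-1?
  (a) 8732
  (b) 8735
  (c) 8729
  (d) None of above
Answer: d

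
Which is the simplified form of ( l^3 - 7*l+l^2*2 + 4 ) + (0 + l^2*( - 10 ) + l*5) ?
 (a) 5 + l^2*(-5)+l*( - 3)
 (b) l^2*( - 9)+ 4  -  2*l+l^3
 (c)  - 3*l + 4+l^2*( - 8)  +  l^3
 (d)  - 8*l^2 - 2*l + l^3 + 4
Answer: d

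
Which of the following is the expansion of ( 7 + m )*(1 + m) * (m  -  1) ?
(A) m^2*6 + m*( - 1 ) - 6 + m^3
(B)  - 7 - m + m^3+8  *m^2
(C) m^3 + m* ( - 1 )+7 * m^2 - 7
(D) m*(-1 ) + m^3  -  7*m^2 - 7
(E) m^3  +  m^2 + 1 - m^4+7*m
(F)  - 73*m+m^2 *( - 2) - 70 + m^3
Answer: C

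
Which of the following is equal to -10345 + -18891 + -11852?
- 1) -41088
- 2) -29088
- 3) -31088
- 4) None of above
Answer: 1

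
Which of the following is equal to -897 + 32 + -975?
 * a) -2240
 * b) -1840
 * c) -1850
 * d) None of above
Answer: b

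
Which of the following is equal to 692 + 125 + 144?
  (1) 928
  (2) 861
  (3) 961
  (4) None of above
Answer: 3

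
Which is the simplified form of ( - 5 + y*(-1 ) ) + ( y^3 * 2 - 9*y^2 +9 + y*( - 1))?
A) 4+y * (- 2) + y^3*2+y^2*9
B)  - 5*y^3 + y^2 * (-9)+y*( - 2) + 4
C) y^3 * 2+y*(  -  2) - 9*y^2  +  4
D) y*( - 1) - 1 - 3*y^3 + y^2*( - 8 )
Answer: C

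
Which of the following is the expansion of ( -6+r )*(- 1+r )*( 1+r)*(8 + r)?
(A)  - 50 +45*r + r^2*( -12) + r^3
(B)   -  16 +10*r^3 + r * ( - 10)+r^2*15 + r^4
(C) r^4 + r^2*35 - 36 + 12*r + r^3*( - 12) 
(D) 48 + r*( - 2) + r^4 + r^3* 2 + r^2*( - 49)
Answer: D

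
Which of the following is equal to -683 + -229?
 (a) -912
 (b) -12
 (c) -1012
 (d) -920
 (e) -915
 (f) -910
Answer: a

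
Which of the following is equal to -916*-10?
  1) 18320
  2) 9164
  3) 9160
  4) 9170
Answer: 3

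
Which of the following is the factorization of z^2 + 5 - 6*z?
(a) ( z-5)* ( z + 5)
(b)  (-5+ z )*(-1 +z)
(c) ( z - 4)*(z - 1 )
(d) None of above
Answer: b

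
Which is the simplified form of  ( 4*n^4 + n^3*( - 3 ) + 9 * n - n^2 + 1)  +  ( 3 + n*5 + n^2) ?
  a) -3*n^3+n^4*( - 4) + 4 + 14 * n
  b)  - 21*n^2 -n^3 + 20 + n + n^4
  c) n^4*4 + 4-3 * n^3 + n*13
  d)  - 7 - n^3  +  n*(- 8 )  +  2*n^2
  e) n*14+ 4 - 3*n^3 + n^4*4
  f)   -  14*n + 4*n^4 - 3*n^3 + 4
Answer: e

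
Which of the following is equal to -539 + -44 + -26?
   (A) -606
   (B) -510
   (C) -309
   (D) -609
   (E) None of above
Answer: D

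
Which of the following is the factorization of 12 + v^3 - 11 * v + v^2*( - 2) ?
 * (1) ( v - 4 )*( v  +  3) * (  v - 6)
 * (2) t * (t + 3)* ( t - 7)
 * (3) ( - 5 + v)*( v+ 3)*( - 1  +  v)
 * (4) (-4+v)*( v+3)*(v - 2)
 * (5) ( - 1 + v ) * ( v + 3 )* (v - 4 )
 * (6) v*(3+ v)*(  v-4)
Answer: 5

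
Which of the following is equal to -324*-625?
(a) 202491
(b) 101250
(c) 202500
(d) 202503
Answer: c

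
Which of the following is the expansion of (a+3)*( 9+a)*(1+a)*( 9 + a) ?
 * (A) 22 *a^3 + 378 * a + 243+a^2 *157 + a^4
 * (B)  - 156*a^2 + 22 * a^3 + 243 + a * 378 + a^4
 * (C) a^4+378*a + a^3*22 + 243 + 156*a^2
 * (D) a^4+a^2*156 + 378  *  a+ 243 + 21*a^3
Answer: C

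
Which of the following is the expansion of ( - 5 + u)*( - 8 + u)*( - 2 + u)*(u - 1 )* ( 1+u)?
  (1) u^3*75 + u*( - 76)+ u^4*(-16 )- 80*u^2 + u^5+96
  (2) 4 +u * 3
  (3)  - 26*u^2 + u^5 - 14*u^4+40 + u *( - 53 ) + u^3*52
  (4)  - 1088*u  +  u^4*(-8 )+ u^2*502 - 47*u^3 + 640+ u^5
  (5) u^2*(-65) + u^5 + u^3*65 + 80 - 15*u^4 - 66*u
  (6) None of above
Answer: 5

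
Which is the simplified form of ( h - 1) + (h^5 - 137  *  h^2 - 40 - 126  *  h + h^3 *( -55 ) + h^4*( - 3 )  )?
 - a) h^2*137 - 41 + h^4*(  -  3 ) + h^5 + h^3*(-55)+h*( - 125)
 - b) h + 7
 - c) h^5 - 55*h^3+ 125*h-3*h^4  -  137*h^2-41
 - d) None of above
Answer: d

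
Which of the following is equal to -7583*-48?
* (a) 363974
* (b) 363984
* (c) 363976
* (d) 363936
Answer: b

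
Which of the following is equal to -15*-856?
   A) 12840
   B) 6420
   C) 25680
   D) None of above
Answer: A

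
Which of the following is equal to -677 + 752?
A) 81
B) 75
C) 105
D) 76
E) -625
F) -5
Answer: B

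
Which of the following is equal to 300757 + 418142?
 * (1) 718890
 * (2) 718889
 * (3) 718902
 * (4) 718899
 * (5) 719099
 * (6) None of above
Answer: 4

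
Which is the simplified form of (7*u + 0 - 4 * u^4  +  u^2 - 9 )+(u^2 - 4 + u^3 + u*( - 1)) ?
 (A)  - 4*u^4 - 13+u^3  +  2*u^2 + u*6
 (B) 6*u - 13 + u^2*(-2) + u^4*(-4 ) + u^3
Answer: A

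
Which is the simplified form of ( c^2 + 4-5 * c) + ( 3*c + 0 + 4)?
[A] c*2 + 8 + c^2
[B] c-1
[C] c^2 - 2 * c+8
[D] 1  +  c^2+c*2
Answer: C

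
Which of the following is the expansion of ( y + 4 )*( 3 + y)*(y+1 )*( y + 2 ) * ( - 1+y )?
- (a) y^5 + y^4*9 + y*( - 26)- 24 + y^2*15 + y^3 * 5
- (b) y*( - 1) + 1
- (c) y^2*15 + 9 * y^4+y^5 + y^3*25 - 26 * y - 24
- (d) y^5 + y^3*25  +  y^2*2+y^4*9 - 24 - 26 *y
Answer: c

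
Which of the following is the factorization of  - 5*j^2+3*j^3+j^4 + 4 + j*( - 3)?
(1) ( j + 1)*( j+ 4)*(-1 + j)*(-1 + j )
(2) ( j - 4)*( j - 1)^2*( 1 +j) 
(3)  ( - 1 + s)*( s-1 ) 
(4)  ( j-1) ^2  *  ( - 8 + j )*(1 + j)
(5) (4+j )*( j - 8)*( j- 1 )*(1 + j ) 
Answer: 1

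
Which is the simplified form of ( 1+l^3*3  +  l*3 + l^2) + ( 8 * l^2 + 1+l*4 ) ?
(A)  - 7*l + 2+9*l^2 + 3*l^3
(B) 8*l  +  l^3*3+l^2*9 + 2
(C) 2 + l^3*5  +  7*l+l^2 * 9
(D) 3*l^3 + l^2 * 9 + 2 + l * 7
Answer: D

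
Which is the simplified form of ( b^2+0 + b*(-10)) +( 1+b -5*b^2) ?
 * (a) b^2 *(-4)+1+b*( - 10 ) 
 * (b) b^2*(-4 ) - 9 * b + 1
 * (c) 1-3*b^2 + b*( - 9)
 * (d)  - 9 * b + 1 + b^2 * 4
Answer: b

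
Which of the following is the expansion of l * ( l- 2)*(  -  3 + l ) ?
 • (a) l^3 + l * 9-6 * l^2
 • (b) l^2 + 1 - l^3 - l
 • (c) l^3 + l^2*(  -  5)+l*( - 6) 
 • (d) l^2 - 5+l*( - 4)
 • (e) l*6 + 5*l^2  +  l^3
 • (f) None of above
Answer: f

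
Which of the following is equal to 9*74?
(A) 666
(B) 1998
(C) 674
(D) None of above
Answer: A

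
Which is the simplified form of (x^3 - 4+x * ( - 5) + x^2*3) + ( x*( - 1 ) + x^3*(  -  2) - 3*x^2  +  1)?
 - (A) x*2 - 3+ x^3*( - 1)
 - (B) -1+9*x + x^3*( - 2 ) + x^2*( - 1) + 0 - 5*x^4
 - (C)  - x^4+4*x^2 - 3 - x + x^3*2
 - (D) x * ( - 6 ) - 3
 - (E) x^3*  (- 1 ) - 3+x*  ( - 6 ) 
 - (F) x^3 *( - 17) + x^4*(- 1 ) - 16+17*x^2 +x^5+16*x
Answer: E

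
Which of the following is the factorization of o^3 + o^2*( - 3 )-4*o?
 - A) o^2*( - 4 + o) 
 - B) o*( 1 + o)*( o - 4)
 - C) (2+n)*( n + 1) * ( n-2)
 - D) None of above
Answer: B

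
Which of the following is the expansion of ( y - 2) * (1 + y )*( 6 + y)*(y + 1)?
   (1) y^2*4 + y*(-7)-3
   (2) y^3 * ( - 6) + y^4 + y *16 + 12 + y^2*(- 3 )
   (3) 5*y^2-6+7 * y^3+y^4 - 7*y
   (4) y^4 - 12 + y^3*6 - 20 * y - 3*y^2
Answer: 4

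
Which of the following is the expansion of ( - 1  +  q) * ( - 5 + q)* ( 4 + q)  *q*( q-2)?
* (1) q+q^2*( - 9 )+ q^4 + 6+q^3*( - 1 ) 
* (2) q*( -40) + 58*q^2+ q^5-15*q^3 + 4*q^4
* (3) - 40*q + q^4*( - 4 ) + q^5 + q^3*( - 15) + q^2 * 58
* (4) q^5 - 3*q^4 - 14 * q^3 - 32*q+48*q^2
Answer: 3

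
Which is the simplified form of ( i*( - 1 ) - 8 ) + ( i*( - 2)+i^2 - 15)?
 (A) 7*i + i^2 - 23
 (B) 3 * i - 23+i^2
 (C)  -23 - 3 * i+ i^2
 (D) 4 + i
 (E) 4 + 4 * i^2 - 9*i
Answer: C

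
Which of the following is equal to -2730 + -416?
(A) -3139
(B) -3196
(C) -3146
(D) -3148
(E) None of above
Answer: C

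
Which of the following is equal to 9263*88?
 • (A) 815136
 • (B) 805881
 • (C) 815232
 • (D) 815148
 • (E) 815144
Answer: E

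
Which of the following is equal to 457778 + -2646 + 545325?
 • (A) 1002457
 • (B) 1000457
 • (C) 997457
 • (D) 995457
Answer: B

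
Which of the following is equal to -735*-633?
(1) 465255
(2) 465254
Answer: 1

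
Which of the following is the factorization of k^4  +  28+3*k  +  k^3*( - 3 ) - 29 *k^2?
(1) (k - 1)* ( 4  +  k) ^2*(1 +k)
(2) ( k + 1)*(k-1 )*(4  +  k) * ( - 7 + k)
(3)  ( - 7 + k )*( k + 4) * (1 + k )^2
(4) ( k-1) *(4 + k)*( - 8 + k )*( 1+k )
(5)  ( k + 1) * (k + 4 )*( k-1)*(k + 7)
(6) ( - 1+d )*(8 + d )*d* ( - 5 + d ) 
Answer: 2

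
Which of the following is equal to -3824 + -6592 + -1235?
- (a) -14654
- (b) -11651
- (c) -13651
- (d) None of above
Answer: b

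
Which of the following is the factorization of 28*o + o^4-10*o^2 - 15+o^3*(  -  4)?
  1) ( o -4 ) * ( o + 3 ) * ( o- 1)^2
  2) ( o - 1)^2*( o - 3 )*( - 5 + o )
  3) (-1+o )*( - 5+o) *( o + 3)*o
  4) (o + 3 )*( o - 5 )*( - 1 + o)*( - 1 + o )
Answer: 4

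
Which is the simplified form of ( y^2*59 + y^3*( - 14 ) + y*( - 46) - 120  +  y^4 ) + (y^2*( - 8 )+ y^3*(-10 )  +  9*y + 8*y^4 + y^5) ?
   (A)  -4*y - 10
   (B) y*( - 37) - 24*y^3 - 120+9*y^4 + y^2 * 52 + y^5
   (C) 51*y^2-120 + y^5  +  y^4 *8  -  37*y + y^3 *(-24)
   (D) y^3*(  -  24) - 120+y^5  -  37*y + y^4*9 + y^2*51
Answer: D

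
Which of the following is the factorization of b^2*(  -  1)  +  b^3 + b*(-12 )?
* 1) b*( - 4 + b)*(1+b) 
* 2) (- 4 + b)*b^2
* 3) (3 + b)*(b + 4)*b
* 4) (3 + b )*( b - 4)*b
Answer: 4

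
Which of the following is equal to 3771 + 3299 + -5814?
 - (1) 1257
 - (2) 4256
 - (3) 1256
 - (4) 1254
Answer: 3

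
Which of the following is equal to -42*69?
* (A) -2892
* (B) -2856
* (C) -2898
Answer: C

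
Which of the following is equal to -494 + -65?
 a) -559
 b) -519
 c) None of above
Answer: a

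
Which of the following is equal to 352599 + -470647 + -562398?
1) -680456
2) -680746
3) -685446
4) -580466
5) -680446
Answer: 5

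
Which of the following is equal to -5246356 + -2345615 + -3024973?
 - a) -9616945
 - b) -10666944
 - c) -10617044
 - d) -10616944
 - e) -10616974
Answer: d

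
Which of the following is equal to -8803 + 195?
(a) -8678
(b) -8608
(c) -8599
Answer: b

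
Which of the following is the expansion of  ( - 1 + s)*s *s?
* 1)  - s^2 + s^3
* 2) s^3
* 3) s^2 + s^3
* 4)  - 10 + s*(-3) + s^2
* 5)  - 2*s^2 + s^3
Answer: 1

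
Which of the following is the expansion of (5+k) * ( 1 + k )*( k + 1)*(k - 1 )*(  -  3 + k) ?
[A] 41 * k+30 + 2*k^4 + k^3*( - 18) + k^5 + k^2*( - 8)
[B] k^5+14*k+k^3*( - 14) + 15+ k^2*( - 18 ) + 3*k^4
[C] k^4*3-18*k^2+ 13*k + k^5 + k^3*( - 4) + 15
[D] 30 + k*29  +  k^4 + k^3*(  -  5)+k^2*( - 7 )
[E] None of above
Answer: E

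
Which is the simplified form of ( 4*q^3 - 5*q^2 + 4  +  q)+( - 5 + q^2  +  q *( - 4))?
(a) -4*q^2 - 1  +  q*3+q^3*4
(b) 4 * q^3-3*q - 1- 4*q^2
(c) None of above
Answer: b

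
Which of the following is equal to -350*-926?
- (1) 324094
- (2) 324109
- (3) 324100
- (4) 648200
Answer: 3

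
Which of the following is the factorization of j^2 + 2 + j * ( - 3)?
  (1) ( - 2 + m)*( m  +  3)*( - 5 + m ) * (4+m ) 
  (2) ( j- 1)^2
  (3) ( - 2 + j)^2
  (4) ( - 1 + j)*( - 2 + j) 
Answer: 4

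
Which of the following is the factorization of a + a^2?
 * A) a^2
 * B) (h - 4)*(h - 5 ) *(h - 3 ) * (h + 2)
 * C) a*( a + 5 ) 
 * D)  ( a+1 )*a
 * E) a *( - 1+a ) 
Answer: D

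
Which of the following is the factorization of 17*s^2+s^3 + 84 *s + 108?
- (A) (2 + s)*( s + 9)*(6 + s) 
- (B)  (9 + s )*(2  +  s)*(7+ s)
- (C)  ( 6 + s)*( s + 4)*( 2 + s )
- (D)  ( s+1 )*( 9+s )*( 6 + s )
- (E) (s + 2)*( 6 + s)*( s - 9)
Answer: A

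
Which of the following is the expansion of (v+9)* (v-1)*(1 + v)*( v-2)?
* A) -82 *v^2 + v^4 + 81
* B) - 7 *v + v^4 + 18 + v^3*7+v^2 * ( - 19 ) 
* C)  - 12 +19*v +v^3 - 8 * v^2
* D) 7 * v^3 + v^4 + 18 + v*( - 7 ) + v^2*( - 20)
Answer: B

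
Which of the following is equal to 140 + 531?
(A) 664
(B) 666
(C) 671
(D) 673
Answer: C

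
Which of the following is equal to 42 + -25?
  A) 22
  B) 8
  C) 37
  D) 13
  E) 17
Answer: E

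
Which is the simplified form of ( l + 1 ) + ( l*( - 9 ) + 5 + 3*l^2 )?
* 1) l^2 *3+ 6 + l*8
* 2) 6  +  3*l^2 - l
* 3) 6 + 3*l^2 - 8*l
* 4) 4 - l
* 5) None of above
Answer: 3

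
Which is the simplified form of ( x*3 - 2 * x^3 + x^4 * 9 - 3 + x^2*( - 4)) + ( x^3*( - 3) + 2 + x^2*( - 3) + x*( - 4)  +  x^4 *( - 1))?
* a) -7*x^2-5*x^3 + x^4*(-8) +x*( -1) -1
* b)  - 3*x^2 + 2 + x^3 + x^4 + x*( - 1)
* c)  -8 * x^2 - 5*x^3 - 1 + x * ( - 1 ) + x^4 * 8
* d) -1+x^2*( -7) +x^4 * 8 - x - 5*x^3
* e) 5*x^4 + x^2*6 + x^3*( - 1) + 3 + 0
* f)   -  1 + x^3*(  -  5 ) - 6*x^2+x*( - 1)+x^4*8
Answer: d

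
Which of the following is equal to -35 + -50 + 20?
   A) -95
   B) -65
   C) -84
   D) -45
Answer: B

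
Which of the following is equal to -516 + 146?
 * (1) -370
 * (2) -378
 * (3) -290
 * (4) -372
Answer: 1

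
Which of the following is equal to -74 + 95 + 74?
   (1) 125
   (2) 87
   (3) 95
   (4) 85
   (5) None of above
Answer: 3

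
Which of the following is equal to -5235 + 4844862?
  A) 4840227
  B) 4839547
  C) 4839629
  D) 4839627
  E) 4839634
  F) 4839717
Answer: D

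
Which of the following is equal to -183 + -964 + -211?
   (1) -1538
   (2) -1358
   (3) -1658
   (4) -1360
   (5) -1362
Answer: 2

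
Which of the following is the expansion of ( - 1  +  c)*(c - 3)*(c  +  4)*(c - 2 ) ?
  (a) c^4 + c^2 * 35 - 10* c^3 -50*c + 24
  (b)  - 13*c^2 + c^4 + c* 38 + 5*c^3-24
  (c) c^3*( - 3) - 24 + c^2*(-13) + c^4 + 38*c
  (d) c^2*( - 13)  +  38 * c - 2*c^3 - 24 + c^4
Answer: d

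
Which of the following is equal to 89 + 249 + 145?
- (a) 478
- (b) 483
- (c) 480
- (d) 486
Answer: b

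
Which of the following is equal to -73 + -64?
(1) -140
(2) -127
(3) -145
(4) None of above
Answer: 4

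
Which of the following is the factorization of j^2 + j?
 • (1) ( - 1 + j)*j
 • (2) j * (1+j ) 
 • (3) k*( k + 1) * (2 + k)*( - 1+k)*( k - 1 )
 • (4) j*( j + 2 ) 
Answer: 2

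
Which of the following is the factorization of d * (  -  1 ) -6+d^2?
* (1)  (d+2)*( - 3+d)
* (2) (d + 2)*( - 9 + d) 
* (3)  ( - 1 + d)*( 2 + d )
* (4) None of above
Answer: 1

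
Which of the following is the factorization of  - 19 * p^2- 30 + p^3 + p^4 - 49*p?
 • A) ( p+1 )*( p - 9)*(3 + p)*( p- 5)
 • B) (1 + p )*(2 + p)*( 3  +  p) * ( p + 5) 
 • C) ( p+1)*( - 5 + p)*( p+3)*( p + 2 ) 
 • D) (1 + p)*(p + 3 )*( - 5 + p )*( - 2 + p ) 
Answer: C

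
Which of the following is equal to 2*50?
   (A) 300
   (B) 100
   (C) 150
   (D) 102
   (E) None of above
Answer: B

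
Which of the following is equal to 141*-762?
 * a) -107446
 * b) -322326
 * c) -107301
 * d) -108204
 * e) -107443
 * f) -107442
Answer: f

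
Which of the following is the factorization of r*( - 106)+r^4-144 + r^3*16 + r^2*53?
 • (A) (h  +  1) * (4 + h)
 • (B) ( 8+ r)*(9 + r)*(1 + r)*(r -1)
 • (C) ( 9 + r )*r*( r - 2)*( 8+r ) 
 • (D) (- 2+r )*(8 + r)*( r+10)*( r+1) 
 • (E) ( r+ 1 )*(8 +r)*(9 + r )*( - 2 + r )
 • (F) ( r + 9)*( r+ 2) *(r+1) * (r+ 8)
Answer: E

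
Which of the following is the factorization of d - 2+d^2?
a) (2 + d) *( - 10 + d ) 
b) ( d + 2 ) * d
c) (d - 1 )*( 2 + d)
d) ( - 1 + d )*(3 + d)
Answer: c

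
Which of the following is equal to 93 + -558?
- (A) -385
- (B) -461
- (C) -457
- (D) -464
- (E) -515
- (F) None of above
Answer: F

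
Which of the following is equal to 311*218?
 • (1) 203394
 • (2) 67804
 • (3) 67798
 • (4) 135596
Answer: 3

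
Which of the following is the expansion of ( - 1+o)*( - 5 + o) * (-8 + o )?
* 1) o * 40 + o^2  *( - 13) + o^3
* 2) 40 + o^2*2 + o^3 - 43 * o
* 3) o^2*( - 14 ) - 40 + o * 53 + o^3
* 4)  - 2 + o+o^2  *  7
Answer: 3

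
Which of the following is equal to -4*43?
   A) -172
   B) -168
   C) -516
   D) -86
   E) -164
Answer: A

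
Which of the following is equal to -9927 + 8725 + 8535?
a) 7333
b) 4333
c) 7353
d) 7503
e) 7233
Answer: a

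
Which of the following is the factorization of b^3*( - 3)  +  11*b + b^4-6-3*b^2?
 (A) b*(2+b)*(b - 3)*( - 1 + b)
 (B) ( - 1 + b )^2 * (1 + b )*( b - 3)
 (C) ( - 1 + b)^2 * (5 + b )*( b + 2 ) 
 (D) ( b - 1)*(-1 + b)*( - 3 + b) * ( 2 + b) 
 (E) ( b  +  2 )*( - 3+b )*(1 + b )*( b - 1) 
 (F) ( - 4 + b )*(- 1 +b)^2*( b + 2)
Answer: D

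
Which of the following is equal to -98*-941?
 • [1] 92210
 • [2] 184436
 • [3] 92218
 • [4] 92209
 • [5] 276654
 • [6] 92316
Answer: 3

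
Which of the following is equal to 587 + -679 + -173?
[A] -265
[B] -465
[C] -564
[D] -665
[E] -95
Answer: A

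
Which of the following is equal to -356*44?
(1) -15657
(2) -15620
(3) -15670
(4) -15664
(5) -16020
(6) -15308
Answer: 4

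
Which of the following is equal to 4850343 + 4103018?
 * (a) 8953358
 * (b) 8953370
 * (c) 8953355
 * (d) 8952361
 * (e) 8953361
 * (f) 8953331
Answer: e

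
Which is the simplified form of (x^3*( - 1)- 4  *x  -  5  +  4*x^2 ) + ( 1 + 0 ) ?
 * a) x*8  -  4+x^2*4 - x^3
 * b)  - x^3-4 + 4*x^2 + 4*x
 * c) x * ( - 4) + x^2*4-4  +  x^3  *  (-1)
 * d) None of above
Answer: c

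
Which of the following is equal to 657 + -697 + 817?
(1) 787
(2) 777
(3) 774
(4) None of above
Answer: 2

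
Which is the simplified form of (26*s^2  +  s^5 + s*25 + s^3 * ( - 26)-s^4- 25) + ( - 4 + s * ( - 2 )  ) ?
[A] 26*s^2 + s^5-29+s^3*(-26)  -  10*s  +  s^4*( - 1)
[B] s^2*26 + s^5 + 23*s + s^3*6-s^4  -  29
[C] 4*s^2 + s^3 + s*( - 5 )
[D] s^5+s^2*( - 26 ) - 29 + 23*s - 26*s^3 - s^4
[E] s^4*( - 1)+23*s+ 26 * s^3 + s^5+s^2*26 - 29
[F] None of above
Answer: F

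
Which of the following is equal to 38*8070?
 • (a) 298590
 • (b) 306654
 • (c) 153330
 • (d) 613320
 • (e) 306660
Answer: e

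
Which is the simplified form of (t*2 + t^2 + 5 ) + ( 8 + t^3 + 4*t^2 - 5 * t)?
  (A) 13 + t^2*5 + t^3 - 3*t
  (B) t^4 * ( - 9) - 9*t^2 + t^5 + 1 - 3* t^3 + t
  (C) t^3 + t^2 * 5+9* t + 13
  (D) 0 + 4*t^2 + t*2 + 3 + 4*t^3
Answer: A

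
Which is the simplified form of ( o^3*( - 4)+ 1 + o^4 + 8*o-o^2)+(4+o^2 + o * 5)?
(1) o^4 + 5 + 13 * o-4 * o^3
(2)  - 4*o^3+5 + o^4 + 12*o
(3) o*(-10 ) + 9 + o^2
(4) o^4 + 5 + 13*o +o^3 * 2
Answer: 1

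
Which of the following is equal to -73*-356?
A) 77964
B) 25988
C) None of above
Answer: B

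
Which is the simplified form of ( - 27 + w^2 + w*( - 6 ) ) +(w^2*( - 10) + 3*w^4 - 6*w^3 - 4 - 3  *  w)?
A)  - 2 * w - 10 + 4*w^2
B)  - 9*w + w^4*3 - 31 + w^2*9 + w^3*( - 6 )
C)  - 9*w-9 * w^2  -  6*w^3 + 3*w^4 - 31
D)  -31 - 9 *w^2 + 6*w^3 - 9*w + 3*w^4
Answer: C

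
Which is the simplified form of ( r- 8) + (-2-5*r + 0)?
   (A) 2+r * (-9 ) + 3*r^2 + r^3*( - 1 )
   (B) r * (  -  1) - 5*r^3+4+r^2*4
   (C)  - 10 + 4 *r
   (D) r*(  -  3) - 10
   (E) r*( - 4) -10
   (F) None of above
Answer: E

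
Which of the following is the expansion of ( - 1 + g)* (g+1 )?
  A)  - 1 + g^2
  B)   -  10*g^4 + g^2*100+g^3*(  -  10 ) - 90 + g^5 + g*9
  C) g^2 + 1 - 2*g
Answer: A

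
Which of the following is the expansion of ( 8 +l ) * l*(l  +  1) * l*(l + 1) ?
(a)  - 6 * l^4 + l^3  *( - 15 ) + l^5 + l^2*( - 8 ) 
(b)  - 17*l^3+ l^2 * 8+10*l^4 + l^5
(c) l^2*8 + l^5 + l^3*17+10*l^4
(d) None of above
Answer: c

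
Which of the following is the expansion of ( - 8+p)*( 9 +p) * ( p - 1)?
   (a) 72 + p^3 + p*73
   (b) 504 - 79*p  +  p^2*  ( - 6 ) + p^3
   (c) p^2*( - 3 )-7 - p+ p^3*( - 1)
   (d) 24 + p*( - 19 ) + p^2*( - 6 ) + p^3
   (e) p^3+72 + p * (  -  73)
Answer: e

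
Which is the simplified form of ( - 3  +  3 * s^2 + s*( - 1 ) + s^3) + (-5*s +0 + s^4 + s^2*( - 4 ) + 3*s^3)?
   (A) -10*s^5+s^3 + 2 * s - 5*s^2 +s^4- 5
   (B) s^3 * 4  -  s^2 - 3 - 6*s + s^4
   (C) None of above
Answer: B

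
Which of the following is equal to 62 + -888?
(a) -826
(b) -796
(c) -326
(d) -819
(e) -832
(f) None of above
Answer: a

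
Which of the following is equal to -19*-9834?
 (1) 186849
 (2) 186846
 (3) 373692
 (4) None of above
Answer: 2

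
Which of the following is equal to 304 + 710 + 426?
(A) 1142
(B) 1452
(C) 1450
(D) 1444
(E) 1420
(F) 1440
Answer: F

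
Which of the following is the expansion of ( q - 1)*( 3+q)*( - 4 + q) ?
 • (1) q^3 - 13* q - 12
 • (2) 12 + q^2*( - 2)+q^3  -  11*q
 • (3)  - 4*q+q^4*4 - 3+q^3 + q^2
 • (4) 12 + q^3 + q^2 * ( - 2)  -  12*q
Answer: 2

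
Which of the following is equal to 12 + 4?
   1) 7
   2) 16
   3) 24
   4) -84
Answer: 2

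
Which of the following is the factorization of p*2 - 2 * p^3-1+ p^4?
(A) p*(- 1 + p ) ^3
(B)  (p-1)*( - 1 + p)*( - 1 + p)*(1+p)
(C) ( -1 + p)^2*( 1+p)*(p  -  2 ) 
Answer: B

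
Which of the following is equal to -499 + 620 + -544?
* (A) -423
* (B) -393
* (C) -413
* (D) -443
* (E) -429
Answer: A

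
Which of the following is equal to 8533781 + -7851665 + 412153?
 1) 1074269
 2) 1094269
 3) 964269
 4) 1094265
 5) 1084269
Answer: 2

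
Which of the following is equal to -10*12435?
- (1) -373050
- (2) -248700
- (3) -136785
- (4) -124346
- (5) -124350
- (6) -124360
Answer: 5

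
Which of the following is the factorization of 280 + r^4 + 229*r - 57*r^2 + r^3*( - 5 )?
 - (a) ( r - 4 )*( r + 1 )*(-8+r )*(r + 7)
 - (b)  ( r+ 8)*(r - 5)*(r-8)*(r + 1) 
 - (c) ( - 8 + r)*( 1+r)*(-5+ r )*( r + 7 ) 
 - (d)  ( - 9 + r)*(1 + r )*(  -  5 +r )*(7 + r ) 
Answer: c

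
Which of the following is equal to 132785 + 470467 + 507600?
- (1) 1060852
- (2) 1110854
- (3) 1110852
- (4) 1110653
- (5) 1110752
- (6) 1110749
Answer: 3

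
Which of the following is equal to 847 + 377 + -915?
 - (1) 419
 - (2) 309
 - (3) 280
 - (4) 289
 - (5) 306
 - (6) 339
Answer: 2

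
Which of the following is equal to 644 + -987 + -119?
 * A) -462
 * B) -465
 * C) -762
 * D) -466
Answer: A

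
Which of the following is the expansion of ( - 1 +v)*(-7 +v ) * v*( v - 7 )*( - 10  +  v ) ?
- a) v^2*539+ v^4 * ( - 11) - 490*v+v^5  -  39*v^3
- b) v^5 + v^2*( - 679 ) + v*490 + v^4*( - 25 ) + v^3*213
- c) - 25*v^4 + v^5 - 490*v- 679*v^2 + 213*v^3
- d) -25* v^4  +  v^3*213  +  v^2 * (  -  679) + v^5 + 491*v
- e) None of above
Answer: b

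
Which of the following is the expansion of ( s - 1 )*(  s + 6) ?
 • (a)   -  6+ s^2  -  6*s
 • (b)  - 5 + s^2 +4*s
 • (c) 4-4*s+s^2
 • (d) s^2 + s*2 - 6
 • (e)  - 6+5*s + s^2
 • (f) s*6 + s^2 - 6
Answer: e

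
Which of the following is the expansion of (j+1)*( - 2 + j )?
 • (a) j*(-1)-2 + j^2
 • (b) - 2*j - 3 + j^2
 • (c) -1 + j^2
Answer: a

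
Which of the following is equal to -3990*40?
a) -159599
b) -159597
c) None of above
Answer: c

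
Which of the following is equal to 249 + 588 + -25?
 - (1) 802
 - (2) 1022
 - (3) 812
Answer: 3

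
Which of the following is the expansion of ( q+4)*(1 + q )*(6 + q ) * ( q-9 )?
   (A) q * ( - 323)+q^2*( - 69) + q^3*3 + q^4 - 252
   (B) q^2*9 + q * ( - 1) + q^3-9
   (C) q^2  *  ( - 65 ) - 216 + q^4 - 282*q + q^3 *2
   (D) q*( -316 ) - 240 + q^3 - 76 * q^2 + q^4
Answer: C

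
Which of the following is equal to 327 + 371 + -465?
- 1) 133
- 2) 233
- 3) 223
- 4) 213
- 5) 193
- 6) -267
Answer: 2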